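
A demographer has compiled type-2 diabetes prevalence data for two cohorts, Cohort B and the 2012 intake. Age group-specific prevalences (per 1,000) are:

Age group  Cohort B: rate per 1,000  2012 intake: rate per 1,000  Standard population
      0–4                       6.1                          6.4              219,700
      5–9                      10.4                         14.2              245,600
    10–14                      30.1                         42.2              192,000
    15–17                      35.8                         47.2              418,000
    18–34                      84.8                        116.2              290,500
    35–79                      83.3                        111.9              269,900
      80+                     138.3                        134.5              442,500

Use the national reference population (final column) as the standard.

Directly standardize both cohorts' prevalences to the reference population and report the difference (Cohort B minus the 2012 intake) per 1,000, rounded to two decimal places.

Standard total = 2,078,200; weights = 0.1057, 0.1182, 0.0924, 0.2011, 0.1398, 0.1299, 0.2129.
Cohort B: 0.1057×6.1 + 0.1182×10.4 + 0.0924×30.1 + 0.2011×35.8 + 0.1398×84.8 + 0.1299×83.3 + 0.2129×138.3 = 63.9750 per 1,000.
The 2012 intake: 0.1057×6.4 + 0.1182×14.2 + 0.0924×42.2 + 0.2011×47.2 + 0.1398×116.2 + 0.1299×111.9 + 0.2129×134.5 = 75.1611 per 1,000.
Difference = 63.9750 − 75.1611 = -11.1861.

-11.19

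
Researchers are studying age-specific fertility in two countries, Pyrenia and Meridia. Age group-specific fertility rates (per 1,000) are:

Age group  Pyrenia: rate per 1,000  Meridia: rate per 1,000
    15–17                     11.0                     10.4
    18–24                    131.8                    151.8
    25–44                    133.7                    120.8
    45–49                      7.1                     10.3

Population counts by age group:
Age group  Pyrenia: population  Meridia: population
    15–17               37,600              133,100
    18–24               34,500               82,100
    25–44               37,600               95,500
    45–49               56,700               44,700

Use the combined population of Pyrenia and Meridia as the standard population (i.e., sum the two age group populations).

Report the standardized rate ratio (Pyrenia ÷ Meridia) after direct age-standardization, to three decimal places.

0.977

Combined standard total = 521,800; weights = 0.3271, 0.2235, 0.2551, 0.1943.
Pyrenia: 0.3271×11.0 + 0.2235×131.8 + 0.2551×133.7 + 0.1943×7.1 = 68.5339 per 1,000.
Meridia: 0.3271×10.4 + 0.2235×151.8 + 0.2551×120.8 + 0.1943×10.3 = 70.1381 per 1,000.
Ratio = 68.5339 ÷ 70.1381 = 0.97713.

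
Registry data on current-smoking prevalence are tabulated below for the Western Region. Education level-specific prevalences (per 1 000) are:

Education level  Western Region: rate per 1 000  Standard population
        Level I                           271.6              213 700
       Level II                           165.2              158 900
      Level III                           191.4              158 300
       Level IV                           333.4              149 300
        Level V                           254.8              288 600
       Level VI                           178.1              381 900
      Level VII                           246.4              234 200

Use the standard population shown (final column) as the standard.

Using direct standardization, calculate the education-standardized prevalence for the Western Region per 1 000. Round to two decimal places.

Standard total = 1 584 900; weights = 0.1348, 0.1003, 0.0999, 0.0942, 0.1821, 0.2410, 0.1478.
Standardized rate: 0.1348×271.6 + 0.1003×165.2 + 0.0999×191.4 + 0.0942×333.4 + 0.1821×254.8 + 0.2410×178.1 + 0.1478×246.4 = 229.4309 per 1 000.

229.43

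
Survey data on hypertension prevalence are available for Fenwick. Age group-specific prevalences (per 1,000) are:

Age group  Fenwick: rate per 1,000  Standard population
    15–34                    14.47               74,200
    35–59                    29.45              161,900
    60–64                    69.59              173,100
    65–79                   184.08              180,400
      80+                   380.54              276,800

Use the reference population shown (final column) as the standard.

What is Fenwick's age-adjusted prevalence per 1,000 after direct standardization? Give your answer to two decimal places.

Standard total = 866,400; weights = 0.0856, 0.1869, 0.1998, 0.2082, 0.3195.
Standardized rate: 0.0856×14.47 + 0.1869×29.45 + 0.1998×69.59 + 0.2082×184.08 + 0.3195×380.54 = 180.5507 per 1,000.

180.55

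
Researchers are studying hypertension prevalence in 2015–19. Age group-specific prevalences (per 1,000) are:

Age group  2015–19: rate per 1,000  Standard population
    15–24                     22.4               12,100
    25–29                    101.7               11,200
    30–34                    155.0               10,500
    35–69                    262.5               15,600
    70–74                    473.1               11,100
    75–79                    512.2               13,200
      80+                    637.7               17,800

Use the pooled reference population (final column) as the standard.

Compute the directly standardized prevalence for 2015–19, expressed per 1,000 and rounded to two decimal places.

333.29

Standard total = 91,500; weights = 0.1322, 0.1224, 0.1148, 0.1705, 0.1213, 0.1443, 0.1945.
Standardized rate: 0.1322×22.4 + 0.1224×101.7 + 0.1148×155.0 + 0.1705×262.5 + 0.1213×473.1 + 0.1443×512.2 + 0.1945×637.7 = 333.2906 per 1,000.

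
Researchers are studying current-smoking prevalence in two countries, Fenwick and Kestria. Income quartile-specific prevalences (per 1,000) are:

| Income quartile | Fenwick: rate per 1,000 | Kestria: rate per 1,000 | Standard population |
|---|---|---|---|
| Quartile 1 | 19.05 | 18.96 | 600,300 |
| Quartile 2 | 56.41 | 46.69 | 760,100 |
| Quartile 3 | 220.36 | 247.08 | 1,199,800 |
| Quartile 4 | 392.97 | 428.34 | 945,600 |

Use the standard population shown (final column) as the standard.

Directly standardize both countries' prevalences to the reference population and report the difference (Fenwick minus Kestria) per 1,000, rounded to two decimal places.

-16.56

Standard total = 3,505,800; weights = 0.1712, 0.2168, 0.3422, 0.2697.
Fenwick: 0.1712×19.05 + 0.2168×56.41 + 0.3422×220.36 + 0.2697×392.97 = 196.9004 per 1,000.
Kestria: 0.1712×18.96 + 0.2168×46.69 + 0.3422×247.08 + 0.2697×428.34 = 213.4622 per 1,000.
Difference = 196.9004 − 213.4622 = -16.5618.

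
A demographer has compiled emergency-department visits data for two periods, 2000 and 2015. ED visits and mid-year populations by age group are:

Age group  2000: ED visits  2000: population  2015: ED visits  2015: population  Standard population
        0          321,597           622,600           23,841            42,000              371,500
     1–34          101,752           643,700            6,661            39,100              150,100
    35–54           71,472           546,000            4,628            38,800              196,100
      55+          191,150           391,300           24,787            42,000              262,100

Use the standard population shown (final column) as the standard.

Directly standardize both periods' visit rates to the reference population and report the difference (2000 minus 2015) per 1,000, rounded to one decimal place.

-46.1

Age-specific rates per 1,000 for 2000: 516.539, 158.074, 130.901, 488.500.
For 2015: 567.643, 170.358, 119.278, 590.167.
Standard total = 979,800; weights = 0.3792, 0.1532, 0.2001, 0.2675.
2000: 0.3792×516.539 + 0.1532×158.074 + 0.2001×130.901 + 0.2675×488.500 = 376.9407 per 1,000.
2015: 0.3792×567.643 + 0.1532×170.358 + 0.2001×119.278 + 0.2675×590.167 = 423.0692 per 1,000.
Difference = 376.9407 − 423.0692 = -46.1285.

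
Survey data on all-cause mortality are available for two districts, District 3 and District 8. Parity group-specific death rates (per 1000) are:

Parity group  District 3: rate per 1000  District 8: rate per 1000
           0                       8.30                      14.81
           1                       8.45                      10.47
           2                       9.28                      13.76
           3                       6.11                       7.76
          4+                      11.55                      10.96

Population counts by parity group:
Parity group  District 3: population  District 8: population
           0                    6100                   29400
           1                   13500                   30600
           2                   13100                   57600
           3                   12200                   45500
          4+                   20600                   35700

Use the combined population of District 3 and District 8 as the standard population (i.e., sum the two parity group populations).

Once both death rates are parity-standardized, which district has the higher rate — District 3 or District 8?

District 8

Combined standard total = 264300; weights = 0.1343, 0.1669, 0.2675, 0.2183, 0.2130.
District 3: 0.1343×8.30 + 0.1669×8.45 + 0.2675×9.28 + 0.2183×6.11 + 0.2130×11.55 = 8.8014 per 1000.
District 8: 0.1343×14.81 + 0.1669×10.47 + 0.2675×13.76 + 0.2183×7.76 + 0.2130×10.96 = 11.4458 per 1000.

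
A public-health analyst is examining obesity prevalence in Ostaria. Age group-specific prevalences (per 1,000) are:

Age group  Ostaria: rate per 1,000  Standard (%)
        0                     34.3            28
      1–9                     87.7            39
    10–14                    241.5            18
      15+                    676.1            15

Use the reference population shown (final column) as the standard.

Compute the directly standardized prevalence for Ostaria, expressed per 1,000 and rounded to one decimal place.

Standard weights: 0.28, 0.39, 0.18, 0.15.
Standardized rate: 0.2800×34.3 + 0.3900×87.7 + 0.1800×241.5 + 0.1500×676.1 = 188.6920 per 1,000.

188.7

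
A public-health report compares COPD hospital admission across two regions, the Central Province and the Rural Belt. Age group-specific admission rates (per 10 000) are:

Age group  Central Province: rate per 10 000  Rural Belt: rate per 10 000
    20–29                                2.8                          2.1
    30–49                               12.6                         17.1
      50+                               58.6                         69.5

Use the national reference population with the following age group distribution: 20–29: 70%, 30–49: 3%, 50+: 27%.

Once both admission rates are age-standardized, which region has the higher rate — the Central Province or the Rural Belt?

Standard weights: 0.70, 0.03, 0.27.
The Central Province: 0.7000×2.8 + 0.0300×12.6 + 0.2700×58.6 = 18.1600 per 10 000.
The Rural Belt: 0.7000×2.1 + 0.0300×17.1 + 0.2700×69.5 = 20.7480 per 10 000.

Rural Belt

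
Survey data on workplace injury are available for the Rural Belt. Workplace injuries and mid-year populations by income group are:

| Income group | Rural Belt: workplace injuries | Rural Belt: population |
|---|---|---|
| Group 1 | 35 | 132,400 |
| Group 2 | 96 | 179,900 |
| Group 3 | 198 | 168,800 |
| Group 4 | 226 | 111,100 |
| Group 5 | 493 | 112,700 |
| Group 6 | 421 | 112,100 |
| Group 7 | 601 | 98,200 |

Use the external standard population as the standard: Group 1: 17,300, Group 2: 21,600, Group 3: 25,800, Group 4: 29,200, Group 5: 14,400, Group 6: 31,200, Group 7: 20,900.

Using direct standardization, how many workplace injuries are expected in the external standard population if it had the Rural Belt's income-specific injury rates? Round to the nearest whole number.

Income-specific rates per 10,000 for the Rural Belt: 2.64, 5.34, 11.73, 20.34, 43.74, 37.56, 61.20.
Expected workplace injuries = Σ (standard pop × income-specific rate ÷ 10,000)
= 17,300×2.64/10,000 + 21,600×5.34/10,000 + 25,800×11.73/10,000 + 29,200×20.34/10,000 + 14,400×43.74/10,000 + 31,200×37.56/10,000 + 20,900×61.20/10,000
= 4.57 + 11.53 + 30.26 + 59.40 + 62.99 + 117.17 + 127.91 = 413.84.

414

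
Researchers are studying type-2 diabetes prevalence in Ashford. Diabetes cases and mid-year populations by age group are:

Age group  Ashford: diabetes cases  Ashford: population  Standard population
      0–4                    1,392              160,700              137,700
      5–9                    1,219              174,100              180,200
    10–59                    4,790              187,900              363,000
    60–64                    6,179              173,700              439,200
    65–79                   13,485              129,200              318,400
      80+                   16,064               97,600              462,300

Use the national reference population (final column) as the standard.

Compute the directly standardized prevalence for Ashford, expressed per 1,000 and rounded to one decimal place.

71.9

Age-specific rates per 1,000 for Ashford: 8.662, 7.002, 25.492, 35.573, 104.373, 164.590.
Standard total = 1,900,800; weights = 0.0724, 0.0948, 0.1910, 0.2311, 0.1675, 0.2432.
Standardized rate: 0.0724×8.662 + 0.0948×7.002 + 0.1910×25.492 + 0.2311×35.573 + 0.1675×104.373 + 0.2432×164.590 = 71.8930 per 1,000.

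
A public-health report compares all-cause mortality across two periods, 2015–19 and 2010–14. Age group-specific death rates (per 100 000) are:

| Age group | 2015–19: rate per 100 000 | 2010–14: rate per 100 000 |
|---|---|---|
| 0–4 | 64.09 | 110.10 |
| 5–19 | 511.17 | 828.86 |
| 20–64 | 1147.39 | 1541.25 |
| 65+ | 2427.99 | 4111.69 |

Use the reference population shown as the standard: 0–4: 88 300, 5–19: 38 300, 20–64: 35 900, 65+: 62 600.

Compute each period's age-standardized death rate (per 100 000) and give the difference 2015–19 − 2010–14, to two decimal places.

-603.15

Standard total = 225 100; weights = 0.3923, 0.1701, 0.1595, 0.2781.
2015–19: 0.3923×64.09 + 0.1701×511.17 + 0.1595×1147.39 + 0.2781×2427.99 = 970.3262 per 100 000.
2010–14: 0.3923×110.10 + 0.1701×828.86 + 0.1595×1541.25 + 0.2781×4111.69 = 1573.4777 per 100 000.
Difference = 970.3262 − 1573.4777 = -603.1515.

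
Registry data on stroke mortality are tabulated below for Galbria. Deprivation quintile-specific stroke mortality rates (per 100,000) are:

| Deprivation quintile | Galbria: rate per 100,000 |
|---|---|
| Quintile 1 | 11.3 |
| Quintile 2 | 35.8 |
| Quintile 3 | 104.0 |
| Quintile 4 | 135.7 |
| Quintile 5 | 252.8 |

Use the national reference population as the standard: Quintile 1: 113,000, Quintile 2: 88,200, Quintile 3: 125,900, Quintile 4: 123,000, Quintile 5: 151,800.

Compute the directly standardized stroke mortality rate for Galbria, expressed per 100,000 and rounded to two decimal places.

Standard total = 601,900; weights = 0.1877, 0.1465, 0.2092, 0.2044, 0.2522.
Standardized rate: 0.1877×11.3 + 0.1465×35.8 + 0.2092×104.0 + 0.2044×135.7 + 0.2522×252.8 = 120.6084 per 100,000.

120.61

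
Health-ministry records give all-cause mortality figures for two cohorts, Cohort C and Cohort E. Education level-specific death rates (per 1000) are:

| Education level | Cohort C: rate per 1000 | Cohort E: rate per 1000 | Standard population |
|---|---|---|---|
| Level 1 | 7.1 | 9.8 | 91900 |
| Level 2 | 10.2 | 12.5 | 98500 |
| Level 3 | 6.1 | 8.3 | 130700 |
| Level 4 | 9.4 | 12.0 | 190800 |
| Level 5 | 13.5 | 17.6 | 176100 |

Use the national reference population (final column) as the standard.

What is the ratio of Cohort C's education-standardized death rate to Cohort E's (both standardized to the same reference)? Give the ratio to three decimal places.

Standard total = 688000; weights = 0.1336, 0.1432, 0.1900, 0.2773, 0.2560.
Cohort C: 0.1336×7.1 + 0.1432×10.2 + 0.1900×6.1 + 0.2773×9.4 + 0.2560×13.5 = 9.6298 per 1000.
Cohort E: 0.1336×9.8 + 0.1432×12.5 + 0.1900×8.3 + 0.2773×12.0 + 0.2560×17.6 = 12.5082 per 1000.
Ratio = 9.6298 ÷ 12.5082 = 0.76988.

0.770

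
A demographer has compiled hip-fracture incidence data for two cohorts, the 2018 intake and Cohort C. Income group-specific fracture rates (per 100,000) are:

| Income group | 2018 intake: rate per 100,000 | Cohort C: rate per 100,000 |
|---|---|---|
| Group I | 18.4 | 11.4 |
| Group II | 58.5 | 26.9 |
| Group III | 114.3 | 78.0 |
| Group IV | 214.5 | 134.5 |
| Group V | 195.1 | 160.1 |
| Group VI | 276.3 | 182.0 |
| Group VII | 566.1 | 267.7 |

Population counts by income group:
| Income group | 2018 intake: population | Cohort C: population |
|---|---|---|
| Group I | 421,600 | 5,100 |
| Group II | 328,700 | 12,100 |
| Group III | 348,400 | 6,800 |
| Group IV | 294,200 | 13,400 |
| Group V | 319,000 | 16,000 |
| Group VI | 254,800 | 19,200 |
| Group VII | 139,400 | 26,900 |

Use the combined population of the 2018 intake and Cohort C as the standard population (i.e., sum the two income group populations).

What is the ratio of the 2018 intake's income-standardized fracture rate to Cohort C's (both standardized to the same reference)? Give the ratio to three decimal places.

1.599

Combined standard total = 2,205,600; weights = 0.1935, 0.1545, 0.1610, 0.1395, 0.1519, 0.1242, 0.0754.
The 2018 intake: 0.1935×18.4 + 0.1545×58.5 + 0.1610×114.3 + 0.1395×214.5 + 0.1519×195.1 + 0.1242×276.3 + 0.0754×566.1 = 167.5620 per 100,000.
Cohort C: 0.1935×11.4 + 0.1545×26.9 + 0.1610×78.0 + 0.1395×134.5 + 0.1519×160.1 + 0.1242×182.0 + 0.0754×267.7 = 104.7922 per 100,000.
Ratio = 167.5620 ÷ 104.7922 = 1.59899.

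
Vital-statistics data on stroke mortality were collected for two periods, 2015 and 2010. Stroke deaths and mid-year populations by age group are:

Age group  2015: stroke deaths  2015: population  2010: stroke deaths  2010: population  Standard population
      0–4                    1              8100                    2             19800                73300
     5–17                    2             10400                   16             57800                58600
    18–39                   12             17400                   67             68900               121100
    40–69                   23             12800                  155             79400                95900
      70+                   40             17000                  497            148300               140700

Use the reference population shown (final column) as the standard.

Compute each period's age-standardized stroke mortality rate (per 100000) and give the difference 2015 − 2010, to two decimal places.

-39.40

Age-specific rates per 100000 for 2015: 12.35, 19.23, 68.97, 179.69, 235.29.
For 2010: 10.10, 27.68, 97.24, 195.21, 335.13.
Standard total = 489600; weights = 0.1497, 0.1197, 0.2473, 0.1959, 0.2874.
2015: 0.1497×12.35 + 0.1197×19.23 + 0.2473×68.97 + 0.1959×179.69 + 0.2874×235.29 = 124.0227 per 100000.
2010: 0.1497×10.10 + 0.1197×27.68 + 0.2473×97.24 + 0.1959×195.21 + 0.2874×335.13 = 163.4245 per 100000.
Difference = 124.0227 − 163.4245 = -39.4018.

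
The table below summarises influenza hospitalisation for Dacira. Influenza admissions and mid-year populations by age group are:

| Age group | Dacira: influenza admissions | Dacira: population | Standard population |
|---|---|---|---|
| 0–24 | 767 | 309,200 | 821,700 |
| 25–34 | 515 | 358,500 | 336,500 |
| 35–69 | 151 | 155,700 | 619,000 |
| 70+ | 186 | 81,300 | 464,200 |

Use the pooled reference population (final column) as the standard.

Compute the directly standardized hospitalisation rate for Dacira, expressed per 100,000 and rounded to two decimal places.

186.67

Age-specific rates per 100,000 for Dacira: 248.06, 143.65, 96.98, 228.78.
Standard total = 2,241,400; weights = 0.3666, 0.1501, 0.2762, 0.2071.
Standardized rate: 0.3666×248.06 + 0.1501×143.65 + 0.2762×96.98 + 0.2071×228.78 = 186.6701 per 100,000.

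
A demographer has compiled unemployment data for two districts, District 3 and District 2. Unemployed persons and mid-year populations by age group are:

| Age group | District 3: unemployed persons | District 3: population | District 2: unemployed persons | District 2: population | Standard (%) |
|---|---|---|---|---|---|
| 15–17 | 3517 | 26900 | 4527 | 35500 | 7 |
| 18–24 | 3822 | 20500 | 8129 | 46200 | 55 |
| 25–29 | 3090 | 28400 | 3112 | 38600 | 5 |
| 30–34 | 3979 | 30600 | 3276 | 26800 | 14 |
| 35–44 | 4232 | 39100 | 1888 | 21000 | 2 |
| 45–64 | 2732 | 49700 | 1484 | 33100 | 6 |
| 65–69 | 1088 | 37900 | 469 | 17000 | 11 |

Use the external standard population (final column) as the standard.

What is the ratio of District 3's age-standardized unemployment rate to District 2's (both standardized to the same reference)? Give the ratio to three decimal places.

1.071

Age-specific rates per 1000 for District 3: 130.743, 186.439, 108.803, 130.033, 108.235, 54.970, 28.707.
For District 2: 127.521, 175.952, 80.622, 122.239, 89.905, 44.834, 27.588.
Standard weights: 0.07, 0.55, 0.05, 0.14, 0.02, 0.06, 0.11.
District 3: 0.0700×130.743 + 0.5500×186.439 + 0.0500×108.803 + 0.1400×130.033 + 0.0200×108.235 + 0.0600×54.970 + 0.1100×28.707 = 143.9589 per 1000.
District 2: 0.0700×127.521 + 0.5500×175.952 + 0.0500×80.622 + 0.1400×122.239 + 0.0200×89.905 + 0.0600×44.834 + 0.1100×27.588 = 134.3676 per 1000.
Ratio = 143.9589 ÷ 134.3676 = 1.07138.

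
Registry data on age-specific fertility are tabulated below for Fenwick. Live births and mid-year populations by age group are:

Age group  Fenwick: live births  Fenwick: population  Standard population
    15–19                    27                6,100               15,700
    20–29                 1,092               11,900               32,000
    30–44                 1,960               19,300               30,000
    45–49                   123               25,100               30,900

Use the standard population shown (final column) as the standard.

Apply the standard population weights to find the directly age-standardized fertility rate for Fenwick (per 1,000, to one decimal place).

Age-specific rates per 1,000 for Fenwick: 4.426, 91.765, 101.554, 4.900.
Standard total = 108,600; weights = 0.1446, 0.2947, 0.2762, 0.2845.
Standardized rate: 0.1446×4.426 + 0.2947×91.765 + 0.2762×101.554 + 0.2845×4.900 = 57.1272 per 1,000.

57.1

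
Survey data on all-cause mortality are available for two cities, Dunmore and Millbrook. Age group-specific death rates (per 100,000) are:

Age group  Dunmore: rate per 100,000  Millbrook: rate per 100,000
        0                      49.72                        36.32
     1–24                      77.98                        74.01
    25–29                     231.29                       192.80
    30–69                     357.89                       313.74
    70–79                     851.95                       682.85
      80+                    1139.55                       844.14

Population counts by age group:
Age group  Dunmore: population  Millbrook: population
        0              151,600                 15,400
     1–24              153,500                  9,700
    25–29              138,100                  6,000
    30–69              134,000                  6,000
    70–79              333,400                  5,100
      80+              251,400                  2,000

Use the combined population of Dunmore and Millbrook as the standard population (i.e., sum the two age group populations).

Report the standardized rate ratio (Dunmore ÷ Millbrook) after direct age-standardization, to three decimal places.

1.274

Combined standard total = 1,206,200; weights = 0.1385, 0.1353, 0.1195, 0.1161, 0.2806, 0.2101.
Dunmore: 0.1385×49.72 + 0.1353×77.98 + 0.1195×231.29 + 0.1161×357.89 + 0.2806×851.95 + 0.2101×1139.55 = 565.0888 per 100,000.
Millbrook: 0.1385×36.32 + 0.1353×74.01 + 0.1195×192.80 + 0.1161×313.74 + 0.2806×682.85 + 0.2101×844.14 = 443.4586 per 100,000.
Ratio = 565.0888 ÷ 443.4586 = 1.27428.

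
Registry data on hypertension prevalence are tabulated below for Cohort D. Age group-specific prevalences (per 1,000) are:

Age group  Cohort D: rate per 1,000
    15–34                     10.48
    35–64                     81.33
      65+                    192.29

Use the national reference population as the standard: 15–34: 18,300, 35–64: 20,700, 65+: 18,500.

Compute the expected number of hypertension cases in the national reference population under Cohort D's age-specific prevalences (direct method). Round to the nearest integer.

5433

Expected hypertension cases = Σ (standard pop × age-specific rate ÷ 1,000)
= 18,300×10.48/1,000 + 20,700×81.33/1,000 + 18,500×192.29/1,000
= 191.78 + 1683.53 + 3557.36 = 5432.68.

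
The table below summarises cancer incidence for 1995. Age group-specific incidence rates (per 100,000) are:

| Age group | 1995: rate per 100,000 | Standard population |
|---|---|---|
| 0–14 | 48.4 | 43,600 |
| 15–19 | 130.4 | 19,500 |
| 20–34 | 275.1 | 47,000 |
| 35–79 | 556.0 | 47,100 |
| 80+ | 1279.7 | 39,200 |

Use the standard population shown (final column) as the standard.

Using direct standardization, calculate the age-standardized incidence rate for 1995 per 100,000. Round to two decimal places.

478.28

Standard total = 196,400; weights = 0.2220, 0.0993, 0.2393, 0.2398, 0.1996.
Standardized rate: 0.2220×48.4 + 0.0993×130.4 + 0.2393×275.1 + 0.2398×556.0 + 0.1996×1279.7 = 478.2820 per 100,000.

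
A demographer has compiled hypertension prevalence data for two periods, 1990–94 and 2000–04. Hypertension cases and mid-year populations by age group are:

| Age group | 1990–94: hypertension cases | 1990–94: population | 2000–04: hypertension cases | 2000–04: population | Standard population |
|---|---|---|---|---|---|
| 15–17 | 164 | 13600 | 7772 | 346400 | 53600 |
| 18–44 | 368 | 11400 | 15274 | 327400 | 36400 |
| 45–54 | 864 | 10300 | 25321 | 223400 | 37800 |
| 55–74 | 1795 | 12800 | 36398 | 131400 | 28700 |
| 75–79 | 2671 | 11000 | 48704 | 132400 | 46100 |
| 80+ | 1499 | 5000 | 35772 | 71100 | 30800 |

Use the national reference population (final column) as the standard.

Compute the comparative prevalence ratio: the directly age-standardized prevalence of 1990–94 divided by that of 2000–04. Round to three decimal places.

0.619

Age-specific rates per 1000 for 1990–94: 12.059, 32.281, 83.883, 140.234, 242.818, 299.800.
For 2000–04: 22.436, 46.652, 113.344, 277.002, 367.855, 503.122.
Standard total = 233400; weights = 0.2296, 0.1560, 0.1620, 0.1230, 0.1975, 0.1320.
1990–94: 0.2296×12.059 + 0.1560×32.281 + 0.1620×83.883 + 0.1230×140.234 + 0.1975×242.818 + 0.1320×299.800 = 126.1553 per 1000.
2000–04: 0.2296×22.436 + 0.1560×46.652 + 0.1620×113.344 + 0.1230×277.002 + 0.1975×367.855 + 0.1320×503.122 = 203.8962 per 1000.
Ratio = 126.1553 ÷ 203.8962 = 0.61872.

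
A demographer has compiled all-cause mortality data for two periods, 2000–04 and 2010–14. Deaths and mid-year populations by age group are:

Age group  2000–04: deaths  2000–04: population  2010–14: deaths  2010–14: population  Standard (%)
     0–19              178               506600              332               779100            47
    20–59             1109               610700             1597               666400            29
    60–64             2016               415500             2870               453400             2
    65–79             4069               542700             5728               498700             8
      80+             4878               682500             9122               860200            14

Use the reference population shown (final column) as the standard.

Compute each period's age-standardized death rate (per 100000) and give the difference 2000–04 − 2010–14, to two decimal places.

-103.61

Age-specific rates per 100000 for 2000–04: 35.14, 181.59, 485.20, 749.77, 714.73.
For 2010–14: 42.61, 239.65, 633.00, 1148.59, 1060.45.
Standard weights: 0.47, 0.29, 0.02, 0.08, 0.14.
2000–04: 0.4700×35.14 + 0.2900×181.59 + 0.0200×485.20 + 0.0800×749.77 + 0.1400×714.73 = 238.9236 per 100000.
2010–14: 0.4700×42.61 + 0.2900×239.65 + 0.0200×633.00 + 0.0800×1148.59 + 0.1400×1060.45 = 342.5355 per 100000.
Difference = 238.9236 − 342.5355 = -103.6119.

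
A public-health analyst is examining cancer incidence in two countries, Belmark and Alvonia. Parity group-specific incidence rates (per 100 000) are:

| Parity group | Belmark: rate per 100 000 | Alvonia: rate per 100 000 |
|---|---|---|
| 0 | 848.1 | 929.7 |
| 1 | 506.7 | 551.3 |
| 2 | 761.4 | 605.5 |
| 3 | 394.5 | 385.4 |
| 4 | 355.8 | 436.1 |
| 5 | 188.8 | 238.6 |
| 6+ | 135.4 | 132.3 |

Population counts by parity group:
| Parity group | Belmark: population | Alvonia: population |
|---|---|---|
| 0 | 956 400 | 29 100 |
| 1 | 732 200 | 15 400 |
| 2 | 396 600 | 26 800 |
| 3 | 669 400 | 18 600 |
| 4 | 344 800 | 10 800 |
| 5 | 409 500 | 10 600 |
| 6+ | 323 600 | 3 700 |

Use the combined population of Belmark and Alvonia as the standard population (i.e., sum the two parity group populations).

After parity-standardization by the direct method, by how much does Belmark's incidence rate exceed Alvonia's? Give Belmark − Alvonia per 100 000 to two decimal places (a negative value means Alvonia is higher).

Combined standard total = 3 947 500; weights = 0.2497, 0.1894, 0.1073, 0.1743, 0.0901, 0.1064, 0.0829.
Belmark: 0.2497×848.1 + 0.1894×506.7 + 0.1073×761.4 + 0.1743×394.5 + 0.0901×355.8 + 0.1064×188.8 + 0.0829×135.4 = 521.4840 per 100 000.
Alvonia: 0.2497×929.7 + 0.1894×551.3 + 0.1073×605.5 + 0.1743×385.4 + 0.0901×436.1 + 0.1064×238.6 + 0.0829×132.3 = 544.2710 per 100 000.
Difference = 521.4840 − 544.2710 = -22.7871.

-22.79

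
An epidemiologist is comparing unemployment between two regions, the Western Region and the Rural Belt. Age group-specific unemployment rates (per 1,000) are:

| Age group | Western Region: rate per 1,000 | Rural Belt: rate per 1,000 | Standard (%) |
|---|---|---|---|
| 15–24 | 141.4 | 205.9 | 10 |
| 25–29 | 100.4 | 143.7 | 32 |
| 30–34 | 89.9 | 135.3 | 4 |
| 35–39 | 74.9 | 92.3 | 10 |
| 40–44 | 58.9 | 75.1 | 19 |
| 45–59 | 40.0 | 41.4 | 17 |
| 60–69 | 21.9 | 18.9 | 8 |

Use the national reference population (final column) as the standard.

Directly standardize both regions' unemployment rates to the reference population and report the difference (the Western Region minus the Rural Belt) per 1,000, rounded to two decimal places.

Standard weights: 0.10, 0.32, 0.04, 0.10, 0.19, 0.17, 0.08.
The Western Region: 0.1000×141.4 + 0.3200×100.4 + 0.0400×89.9 + 0.1000×74.9 + 0.1900×58.9 + 0.1700×40.0 + 0.0800×21.9 = 77.0970 per 1,000.
The Rural Belt: 0.1000×205.9 + 0.3200×143.7 + 0.0400×135.3 + 0.1000×92.3 + 0.1900×75.1 + 0.1700×41.4 + 0.0800×18.9 = 104.0350 per 1,000.
Difference = 77.0970 − 104.0350 = -26.9380.

-26.94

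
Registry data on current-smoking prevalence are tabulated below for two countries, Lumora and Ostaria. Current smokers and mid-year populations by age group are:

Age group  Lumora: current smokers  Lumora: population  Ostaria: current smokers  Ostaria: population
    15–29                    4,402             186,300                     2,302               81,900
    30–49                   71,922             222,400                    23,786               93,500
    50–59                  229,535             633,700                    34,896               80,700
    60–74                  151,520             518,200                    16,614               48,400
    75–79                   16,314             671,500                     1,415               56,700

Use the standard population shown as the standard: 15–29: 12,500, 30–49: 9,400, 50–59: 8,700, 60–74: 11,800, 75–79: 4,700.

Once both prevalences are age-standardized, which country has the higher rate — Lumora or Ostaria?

Age-specific rates per 1,000 for Lumora: 23.629, 323.390, 362.214, 292.397, 24.295.
For Ostaria: 28.107, 254.396, 432.416, 343.264, 24.956.
Standard total = 47,100; weights = 0.2654, 0.1996, 0.1847, 0.2505, 0.0998.
Lumora: 0.2654×23.629 + 0.1996×323.390 + 0.1847×362.214 + 0.2505×292.397 + 0.0998×24.295 = 213.3961 per 1,000.
Ostaria: 0.2654×28.107 + 0.1996×254.396 + 0.1847×432.416 + 0.2505×343.264 + 0.0998×24.956 = 226.5923 per 1,000.

Ostaria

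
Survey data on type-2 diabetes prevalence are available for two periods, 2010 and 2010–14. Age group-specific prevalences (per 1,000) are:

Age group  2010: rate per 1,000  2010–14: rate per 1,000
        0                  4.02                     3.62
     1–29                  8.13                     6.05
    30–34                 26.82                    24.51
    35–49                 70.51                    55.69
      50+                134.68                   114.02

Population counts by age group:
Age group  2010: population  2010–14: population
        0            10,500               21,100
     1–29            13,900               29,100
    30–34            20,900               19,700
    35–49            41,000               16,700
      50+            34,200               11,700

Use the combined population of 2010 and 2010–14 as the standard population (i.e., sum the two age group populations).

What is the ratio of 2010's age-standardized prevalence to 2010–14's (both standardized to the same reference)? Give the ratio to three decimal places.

1.204

Combined standard total = 218,800; weights = 0.1444, 0.1965, 0.1856, 0.2637, 0.2098.
2010: 0.1444×4.02 + 0.1965×8.13 + 0.1856×26.82 + 0.2637×70.51 + 0.2098×134.68 = 54.0025 per 1,000.
2010–14: 0.1444×3.62 + 0.1965×6.05 + 0.1856×24.51 + 0.2637×55.69 + 0.2098×114.02 = 44.8651 per 1,000.
Ratio = 54.0025 ÷ 44.8651 = 1.20367.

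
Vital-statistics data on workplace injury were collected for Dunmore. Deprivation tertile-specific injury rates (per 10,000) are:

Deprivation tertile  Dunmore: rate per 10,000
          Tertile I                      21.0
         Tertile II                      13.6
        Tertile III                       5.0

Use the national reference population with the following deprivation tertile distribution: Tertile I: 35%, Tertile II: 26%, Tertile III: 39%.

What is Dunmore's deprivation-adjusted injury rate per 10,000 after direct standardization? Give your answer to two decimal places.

Standard weights: 0.35, 0.26, 0.39.
Standardized rate: 0.3500×21.0 + 0.2600×13.6 + 0.3900×5.0 = 12.8360 per 10,000.

12.84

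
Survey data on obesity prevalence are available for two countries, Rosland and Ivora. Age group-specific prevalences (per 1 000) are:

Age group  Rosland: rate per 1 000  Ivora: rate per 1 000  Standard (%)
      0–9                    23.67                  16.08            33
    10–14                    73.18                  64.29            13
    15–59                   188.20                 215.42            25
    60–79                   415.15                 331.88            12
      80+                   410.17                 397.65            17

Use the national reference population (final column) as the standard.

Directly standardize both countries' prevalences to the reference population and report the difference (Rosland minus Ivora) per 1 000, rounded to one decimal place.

9.0

Standard weights: 0.33, 0.13, 0.25, 0.12, 0.17.
Rosland: 0.3300×23.67 + 0.1300×73.18 + 0.2500×188.20 + 0.1200×415.15 + 0.1700×410.17 = 183.9214 per 1 000.
Ivora: 0.3300×16.08 + 0.1300×64.29 + 0.2500×215.42 + 0.1200×331.88 + 0.1700×397.65 = 174.9452 per 1 000.
Difference = 183.9214 − 174.9452 = 8.9762.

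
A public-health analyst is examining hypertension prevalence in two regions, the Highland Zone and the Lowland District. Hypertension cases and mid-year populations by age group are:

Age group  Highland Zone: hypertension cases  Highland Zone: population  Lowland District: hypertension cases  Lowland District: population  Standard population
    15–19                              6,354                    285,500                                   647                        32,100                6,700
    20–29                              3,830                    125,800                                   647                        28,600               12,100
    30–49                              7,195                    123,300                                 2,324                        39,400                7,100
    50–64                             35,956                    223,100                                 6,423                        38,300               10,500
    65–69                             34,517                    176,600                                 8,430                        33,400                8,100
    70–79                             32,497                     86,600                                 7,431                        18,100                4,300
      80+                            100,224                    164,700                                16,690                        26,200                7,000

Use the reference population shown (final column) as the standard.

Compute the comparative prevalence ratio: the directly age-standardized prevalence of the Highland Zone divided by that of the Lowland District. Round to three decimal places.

0.928

Age-specific rates per 1,000 for the Highland Zone: 22.256, 30.445, 58.354, 161.165, 195.453, 375.254, 608.525.
For the Lowland District: 20.156, 22.622, 58.985, 167.702, 252.395, 410.552, 637.023.
Standard total = 55,800; weights = 0.1201, 0.2168, 0.1272, 0.1882, 0.1452, 0.0771, 0.1254.
The Highland Zone: 0.1201×22.256 + 0.2168×30.445 + 0.1272×58.354 + 0.1882×161.165 + 0.1452×195.453 + 0.0771×375.254 + 0.1254×608.525 = 180.6538 per 1,000.
The Lowland District: 0.1201×20.156 + 0.2168×22.622 + 0.1272×58.985 + 0.1882×167.702 + 0.1452×252.395 + 0.0771×410.552 + 0.1254×637.023 = 194.5767 per 1,000.
Ratio = 180.6538 ÷ 194.5767 = 0.92845.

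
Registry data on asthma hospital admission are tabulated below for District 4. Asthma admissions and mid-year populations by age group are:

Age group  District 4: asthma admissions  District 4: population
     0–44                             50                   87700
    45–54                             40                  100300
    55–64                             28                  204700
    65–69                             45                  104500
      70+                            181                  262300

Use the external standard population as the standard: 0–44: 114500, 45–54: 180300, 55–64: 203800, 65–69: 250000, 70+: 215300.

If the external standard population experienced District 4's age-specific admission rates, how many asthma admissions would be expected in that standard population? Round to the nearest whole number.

421

Age-specific rates per 10000 for District 4: 5.70, 3.99, 1.37, 4.31, 6.90.
Expected asthma admissions = Σ (standard pop × age-specific rate ÷ 10000)
= 114500×5.70/10000 + 180300×3.99/10000 + 203800×1.37/10000 + 250000×4.31/10000 + 215300×6.90/10000
= 65.28 + 71.90 + 27.88 + 107.66 + 148.57 = 421.28.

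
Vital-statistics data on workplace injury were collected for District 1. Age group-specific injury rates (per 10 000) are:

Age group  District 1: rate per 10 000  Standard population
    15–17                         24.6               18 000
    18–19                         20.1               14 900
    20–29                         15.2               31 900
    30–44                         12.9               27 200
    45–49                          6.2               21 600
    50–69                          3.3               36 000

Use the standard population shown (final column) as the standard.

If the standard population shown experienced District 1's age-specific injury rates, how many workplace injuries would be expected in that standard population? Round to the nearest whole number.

183

Expected workplace injuries = Σ (standard pop × age-specific rate ÷ 10 000)
= 18 000×24.6/10 000 + 14 900×20.1/10 000 + 31 900×15.2/10 000 + 27 200×12.9/10 000 + 21 600×6.2/10 000 + 36 000×3.3/10 000
= 44.28 + 29.95 + 48.49 + 35.09 + 13.39 + 11.88 = 183.08.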